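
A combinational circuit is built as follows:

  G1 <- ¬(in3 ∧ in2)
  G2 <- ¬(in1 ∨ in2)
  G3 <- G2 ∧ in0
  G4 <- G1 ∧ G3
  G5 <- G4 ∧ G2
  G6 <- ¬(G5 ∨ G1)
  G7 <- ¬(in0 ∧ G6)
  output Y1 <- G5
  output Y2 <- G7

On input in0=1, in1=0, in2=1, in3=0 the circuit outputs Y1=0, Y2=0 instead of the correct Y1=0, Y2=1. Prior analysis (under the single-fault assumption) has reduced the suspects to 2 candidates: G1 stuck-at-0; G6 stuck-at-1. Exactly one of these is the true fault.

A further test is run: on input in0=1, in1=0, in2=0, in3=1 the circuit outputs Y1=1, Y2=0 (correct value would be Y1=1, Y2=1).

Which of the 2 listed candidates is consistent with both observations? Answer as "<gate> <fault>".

G6 stuck-at-1

Evaluate each candidate on input in0=1, in1=0, in2=0, in3=1:
  G1 stuck-at-0: G1=0 [stuck-at-0], G2=1, G3=1, G4=0, G5=0, G6=1, G7=0 → Y1=0, Y2=0 — eliminated
  G6 stuck-at-1: G1=1, G2=1, G3=1, G4=1, G5=1, G6=1 [stuck-at-1], G7=0 → Y1=1, Y2=0 — matches
Only G6 stuck-at-1 reproduces the observed Y1=1, Y2=0.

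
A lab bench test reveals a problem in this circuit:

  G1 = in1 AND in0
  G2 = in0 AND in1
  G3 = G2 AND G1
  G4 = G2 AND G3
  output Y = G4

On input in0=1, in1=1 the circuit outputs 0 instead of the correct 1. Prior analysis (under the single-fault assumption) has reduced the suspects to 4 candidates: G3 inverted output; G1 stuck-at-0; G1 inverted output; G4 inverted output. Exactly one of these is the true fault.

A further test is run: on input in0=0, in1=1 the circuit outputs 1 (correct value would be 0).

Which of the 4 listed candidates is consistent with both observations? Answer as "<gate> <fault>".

Evaluate each candidate on input in0=0, in1=1:
  G3 inverted output: G1=0, G2=0, G3=1 [inverted output], G4=0 → 0 — eliminated
  G1 stuck-at-0: G1=0 [stuck-at-0], G2=0, G3=0, G4=0 → 0 — eliminated
  G1 inverted output: G1=1 [inverted output], G2=0, G3=0, G4=0 → 0 — eliminated
  G4 inverted output: G1=0, G2=0, G3=0, G4=1 [inverted output] → 1 — matches
Only G4 inverted output reproduces the observed 1.

G4 inverted output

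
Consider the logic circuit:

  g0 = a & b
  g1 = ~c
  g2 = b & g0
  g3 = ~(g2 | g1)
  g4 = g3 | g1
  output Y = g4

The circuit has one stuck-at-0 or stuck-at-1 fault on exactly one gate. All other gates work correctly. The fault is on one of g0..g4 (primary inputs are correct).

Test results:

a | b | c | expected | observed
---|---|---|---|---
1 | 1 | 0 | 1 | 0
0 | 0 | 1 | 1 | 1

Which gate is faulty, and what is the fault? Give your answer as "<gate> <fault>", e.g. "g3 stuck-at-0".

g1 stuck-at-0

Fault-free values for test 1 (a=1, b=1, c=0): g0=1, g1=1, g2=1, g3=0, g4=1, giving Y=1. Observed 0.
Test 1: faults giving observed 0 are {g1 stuck-at-0, g4 stuck-at-0}.
Test 2 (a=0, b=0, c=1): fault-free g0=0, g1=0, g2=0, g3=1, g4=1 → 1; observed 1. Eliminates g4 stuck-at-0.
Only g1 stuck-at-0 is consistent with every test.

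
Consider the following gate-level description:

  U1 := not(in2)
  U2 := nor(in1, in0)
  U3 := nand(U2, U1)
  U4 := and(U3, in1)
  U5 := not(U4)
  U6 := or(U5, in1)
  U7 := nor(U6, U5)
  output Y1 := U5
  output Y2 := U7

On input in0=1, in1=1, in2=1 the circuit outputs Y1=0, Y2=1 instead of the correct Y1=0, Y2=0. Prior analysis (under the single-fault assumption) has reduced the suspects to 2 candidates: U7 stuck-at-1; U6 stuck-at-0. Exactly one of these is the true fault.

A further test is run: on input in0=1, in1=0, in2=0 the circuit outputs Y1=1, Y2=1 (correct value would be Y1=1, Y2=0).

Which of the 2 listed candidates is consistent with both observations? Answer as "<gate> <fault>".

Evaluate each candidate on input in0=1, in1=0, in2=0:
  U7 stuck-at-1: U1=1, U2=0, U3=1, U4=0, U5=1, U6=1, U7=1 [stuck-at-1] → Y1=1, Y2=1 — matches
  U6 stuck-at-0: U1=1, U2=0, U3=1, U4=0, U5=1, U6=0 [stuck-at-0], U7=0 → Y1=1, Y2=0 — eliminated
Only U7 stuck-at-1 reproduces the observed Y1=1, Y2=1.

U7 stuck-at-1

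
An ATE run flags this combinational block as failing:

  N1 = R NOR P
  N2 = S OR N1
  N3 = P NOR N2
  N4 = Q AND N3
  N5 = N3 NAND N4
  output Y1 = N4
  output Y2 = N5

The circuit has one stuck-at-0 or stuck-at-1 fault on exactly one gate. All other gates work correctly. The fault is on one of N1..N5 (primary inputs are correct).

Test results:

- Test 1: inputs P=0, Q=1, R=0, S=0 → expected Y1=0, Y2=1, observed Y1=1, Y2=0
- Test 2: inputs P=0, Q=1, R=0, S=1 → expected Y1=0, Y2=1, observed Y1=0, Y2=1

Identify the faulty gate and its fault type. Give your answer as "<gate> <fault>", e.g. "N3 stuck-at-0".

Fault-free values for test 1 (P=0, Q=1, R=0, S=0): N1=1, N2=1, N3=0, N4=0, N5=1, giving Y1=0, Y2=1. Observed Y1=1, Y2=0.
Test 1: faults giving observed Y1=1, Y2=0 are {N1 stuck-at-0, N2 stuck-at-0, N3 stuck-at-1}.
Test 2 (P=0, Q=1, R=0, S=1): fault-free N1=1, N2=1, N3=0, N4=0, N5=1 → Y1=0, Y2=1; observed Y1=0, Y2=1. Eliminates N2 stuck-at-0, N3 stuck-at-1.
Only N1 stuck-at-0 is consistent with every test.

N1 stuck-at-0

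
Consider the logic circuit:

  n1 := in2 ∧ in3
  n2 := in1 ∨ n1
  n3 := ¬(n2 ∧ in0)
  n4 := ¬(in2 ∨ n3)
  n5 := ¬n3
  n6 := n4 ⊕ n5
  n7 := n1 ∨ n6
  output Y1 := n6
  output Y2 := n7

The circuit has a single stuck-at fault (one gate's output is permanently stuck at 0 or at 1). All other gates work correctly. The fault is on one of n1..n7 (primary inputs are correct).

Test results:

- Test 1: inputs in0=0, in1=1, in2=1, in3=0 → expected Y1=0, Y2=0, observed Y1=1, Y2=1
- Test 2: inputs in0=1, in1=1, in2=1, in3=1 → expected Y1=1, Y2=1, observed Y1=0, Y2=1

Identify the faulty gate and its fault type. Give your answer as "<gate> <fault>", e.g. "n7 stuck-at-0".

Fault-free values for test 1 (in0=0, in1=1, in2=1, in3=0): n1=0, n2=1, n3=1, n4=0, n5=0, n6=0, n7=0, giving Y1=0, Y2=0. Observed Y1=1, Y2=1.
Test 1: faults giving observed Y1=1, Y2=1 are {n3 stuck-at-0, n4 stuck-at-1, n5 stuck-at-1, n6 stuck-at-1}.
Test 2 (in0=1, in1=1, in2=1, in3=1): fault-free n1=1, n2=1, n3=0, n4=0, n5=1, n6=1, n7=1 → Y1=1, Y2=1; observed Y1=0, Y2=1. Eliminates n3 stuck-at-0, n5 stuck-at-1, n6 stuck-at-1.
Only n4 stuck-at-1 is consistent with every test.

n4 stuck-at-1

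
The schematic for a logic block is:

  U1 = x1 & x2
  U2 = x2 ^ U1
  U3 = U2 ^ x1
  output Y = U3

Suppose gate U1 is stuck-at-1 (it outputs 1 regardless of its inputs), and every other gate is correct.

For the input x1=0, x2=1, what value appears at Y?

0

Propagate with U1 forced: U1=1 [stuck-at-1], U2=0, U3=0.
So Y = 0. (Without the fault it would be 1.)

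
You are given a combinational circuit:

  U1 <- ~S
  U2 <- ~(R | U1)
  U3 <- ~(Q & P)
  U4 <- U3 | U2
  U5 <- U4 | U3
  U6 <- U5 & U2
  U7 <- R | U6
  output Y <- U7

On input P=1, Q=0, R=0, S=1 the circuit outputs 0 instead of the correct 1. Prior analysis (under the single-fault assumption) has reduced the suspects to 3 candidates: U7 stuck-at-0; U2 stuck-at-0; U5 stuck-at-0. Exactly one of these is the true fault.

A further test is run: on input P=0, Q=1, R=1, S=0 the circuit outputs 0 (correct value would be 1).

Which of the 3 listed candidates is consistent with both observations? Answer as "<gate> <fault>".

U7 stuck-at-0

Evaluate each candidate on input P=0, Q=1, R=1, S=0:
  U7 stuck-at-0: U1=1, U2=0, U3=1, U4=1, U5=1, U6=0, U7=0 [stuck-at-0] → 0 — matches
  U2 stuck-at-0: U1=1, U2=0 [stuck-at-0], U3=1, U4=1, U5=1, U6=0, U7=1 → 1 — eliminated
  U5 stuck-at-0: U1=1, U2=0, U3=1, U4=1, U5=0 [stuck-at-0], U6=0, U7=1 → 1 — eliminated
Only U7 stuck-at-0 reproduces the observed 0.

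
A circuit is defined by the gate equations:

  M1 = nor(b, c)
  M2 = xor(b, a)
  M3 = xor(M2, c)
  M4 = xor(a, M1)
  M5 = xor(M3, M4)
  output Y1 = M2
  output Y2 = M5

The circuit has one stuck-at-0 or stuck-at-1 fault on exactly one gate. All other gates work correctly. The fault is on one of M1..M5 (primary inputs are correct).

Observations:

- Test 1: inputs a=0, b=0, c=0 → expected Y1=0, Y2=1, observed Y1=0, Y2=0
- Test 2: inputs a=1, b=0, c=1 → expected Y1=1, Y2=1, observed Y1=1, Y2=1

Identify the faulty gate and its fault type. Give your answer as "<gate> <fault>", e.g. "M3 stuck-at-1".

M1 stuck-at-0

Fault-free values for test 1 (a=0, b=0, c=0): M1=1, M2=0, M3=0, M4=1, M5=1, giving Y1=0, Y2=1. Observed Y1=0, Y2=0.
Test 1: faults giving observed Y1=0, Y2=0 are {M1 stuck-at-0, M3 stuck-at-1, M4 stuck-at-0, M5 stuck-at-0}.
Test 2 (a=1, b=0, c=1): fault-free M1=0, M2=1, M3=0, M4=1, M5=1 → Y1=1, Y2=1; observed Y1=1, Y2=1. Eliminates M3 stuck-at-1, M4 stuck-at-0, M5 stuck-at-0.
Only M1 stuck-at-0 is consistent with every test.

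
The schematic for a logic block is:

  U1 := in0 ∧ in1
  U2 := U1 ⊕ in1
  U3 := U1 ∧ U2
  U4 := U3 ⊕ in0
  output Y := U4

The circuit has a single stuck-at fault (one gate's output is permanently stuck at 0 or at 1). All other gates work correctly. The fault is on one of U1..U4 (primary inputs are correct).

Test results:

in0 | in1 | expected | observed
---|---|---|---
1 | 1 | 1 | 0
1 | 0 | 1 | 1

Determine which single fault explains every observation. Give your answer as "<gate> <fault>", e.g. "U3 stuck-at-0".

U2 stuck-at-1

Fault-free values for test 1 (in0=1, in1=1): U1=1, U2=0, U3=0, U4=1, giving Y=1. Observed 0.
Test 1: faults giving observed 0 are {U2 stuck-at-1, U3 stuck-at-1, U4 stuck-at-0}.
Test 2 (in0=1, in1=0): fault-free U1=0, U2=0, U3=0, U4=1 → 1; observed 1. Eliminates U3 stuck-at-1, U4 stuck-at-0.
Only U2 stuck-at-1 is consistent with every test.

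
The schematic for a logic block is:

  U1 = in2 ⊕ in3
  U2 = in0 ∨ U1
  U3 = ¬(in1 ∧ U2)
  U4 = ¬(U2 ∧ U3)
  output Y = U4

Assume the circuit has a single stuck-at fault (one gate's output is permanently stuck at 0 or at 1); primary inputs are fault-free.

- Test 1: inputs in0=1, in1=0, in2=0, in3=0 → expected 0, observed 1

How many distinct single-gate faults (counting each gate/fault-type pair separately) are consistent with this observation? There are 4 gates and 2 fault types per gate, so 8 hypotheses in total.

3

Fault-free: U1=0, U2=1, U3=1, U4=0 → 0. Observed 1.
  U1 stuck-at-0: output 0 ✗
  U1 stuck-at-1: output 0 ✗
  U2 stuck-at-0: output 1 ✓
  U2 stuck-at-1: output 0 ✗
  U3 stuck-at-0: output 1 ✓
  U3 stuck-at-1: output 0 ✗
  U4 stuck-at-0: output 0 ✗
  U4 stuck-at-1: output 1 ✓
Consistent faults: {U2 stuck-at-0, U3 stuck-at-0, U4 stuck-at-1} — 3 in all.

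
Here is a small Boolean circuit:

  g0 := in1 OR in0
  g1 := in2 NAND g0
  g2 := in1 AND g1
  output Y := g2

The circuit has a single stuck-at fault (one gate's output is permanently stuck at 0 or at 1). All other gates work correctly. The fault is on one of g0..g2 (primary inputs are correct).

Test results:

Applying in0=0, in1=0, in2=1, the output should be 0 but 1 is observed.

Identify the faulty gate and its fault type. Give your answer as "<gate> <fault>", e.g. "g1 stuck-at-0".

Fault-free values for test 1 (in0=0, in1=0, in2=1): g0=0, g1=1, g2=0, giving Y=0. Observed 1.
Test 1: faults giving observed 1 are {g2 stuck-at-1}.
Only g2 stuck-at-1 is consistent with every test.

g2 stuck-at-1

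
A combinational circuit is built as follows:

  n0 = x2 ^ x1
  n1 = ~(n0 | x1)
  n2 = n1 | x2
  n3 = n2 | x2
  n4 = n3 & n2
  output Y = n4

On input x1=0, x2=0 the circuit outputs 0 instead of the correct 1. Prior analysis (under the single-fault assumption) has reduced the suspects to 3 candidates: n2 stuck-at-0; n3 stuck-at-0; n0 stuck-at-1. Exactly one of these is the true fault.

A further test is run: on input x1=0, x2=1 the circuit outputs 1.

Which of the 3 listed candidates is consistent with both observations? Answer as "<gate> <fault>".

Evaluate each candidate on input x1=0, x2=1:
  n2 stuck-at-0: n0=1, n1=0, n2=0 [stuck-at-0], n3=1, n4=0 → 0 — eliminated
  n3 stuck-at-0: n0=1, n1=0, n2=1, n3=0 [stuck-at-0], n4=0 → 0 — eliminated
  n0 stuck-at-1: n0=1 [stuck-at-1], n1=0, n2=1, n3=1, n4=1 → 1 — matches
Only n0 stuck-at-1 reproduces the observed 1.

n0 stuck-at-1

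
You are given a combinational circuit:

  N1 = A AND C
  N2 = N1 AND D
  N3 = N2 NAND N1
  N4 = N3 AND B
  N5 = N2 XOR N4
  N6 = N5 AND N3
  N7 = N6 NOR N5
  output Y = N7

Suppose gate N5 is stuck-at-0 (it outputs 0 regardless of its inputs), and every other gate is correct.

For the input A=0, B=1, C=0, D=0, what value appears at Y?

1

Propagate with N5 forced: N1=0, N2=0, N3=1, N4=1, N5=0 [stuck-at-0], N6=0, N7=1.
So Y = 1. (Without the fault it would be 0.)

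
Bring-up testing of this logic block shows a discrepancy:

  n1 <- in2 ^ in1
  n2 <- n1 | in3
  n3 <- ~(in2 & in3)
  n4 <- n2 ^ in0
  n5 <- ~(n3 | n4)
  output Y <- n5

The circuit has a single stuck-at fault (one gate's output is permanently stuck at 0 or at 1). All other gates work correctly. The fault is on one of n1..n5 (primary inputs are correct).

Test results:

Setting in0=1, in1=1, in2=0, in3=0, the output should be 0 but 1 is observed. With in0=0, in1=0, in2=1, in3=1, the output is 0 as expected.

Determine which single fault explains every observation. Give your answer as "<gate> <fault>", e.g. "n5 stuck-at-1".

n3 stuck-at-0

Fault-free values for test 1 (in0=1, in1=1, in2=0, in3=0): n1=1, n2=1, n3=1, n4=0, n5=0, giving Y=0. Observed 1.
Test 1: faults giving observed 1 are {n3 stuck-at-0, n5 stuck-at-1}.
Test 2 (in0=0, in1=0, in2=1, in3=1): fault-free n1=1, n2=1, n3=0, n4=1, n5=0 → 0; observed 0. Eliminates n5 stuck-at-1.
Only n3 stuck-at-0 is consistent with every test.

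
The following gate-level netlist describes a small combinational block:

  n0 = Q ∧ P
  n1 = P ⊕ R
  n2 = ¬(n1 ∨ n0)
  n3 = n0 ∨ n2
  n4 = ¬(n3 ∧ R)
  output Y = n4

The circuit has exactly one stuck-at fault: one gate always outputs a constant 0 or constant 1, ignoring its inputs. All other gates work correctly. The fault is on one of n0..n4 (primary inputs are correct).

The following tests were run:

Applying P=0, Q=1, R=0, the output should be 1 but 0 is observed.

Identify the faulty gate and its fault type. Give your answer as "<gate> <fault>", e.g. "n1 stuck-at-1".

Fault-free values for test 1 (P=0, Q=1, R=0): n0=0, n1=0, n2=1, n3=1, n4=1, giving Y=1. Observed 0.
Test 1: faults giving observed 0 are {n4 stuck-at-0}.
Only n4 stuck-at-0 is consistent with every test.

n4 stuck-at-0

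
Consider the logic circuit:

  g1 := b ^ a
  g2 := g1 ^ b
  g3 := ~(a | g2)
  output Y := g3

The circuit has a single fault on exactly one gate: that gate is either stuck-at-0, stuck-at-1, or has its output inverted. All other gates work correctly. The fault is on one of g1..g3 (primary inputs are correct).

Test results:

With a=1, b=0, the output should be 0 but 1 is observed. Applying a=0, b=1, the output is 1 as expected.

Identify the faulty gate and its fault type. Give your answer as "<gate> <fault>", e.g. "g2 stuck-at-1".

Fault-free values for test 1 (a=1, b=0): g1=1, g2=1, g3=0, giving Y=0. Observed 1.
Test 1: faults giving observed 1 are {g3 stuck-at-1, g3 inverted output}.
Test 2 (a=0, b=1): fault-free g1=1, g2=0, g3=1 → 1; observed 1. Eliminates g3 inverted output.
Only g3 stuck-at-1 is consistent with every test.

g3 stuck-at-1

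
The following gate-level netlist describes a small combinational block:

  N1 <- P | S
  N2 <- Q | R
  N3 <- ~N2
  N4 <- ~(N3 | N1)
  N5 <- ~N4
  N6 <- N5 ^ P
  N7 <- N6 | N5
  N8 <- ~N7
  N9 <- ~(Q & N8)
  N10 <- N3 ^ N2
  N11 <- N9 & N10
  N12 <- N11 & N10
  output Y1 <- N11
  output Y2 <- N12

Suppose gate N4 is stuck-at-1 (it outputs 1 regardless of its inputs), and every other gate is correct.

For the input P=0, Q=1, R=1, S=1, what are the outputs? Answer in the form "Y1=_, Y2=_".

Propagate with N4 forced: N1=1, N2=1, N3=0, N4=1 [stuck-at-1], N5=0, N6=0, N7=0, N8=1, N9=0, N10=1, N11=0, N12=0.
So the outputs are Y1=0, Y2=0. (Without the fault they would be Y1=1, Y2=1.)

Y1=0, Y2=0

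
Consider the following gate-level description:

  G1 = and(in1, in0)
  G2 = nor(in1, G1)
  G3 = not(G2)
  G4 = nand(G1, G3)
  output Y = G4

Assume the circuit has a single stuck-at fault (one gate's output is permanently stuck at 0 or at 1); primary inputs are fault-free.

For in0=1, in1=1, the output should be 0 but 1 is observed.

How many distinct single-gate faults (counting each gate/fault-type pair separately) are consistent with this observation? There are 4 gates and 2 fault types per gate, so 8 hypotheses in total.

4

Fault-free: G1=1, G2=0, G3=1, G4=0 → 0. Observed 1.
  G1 stuck-at-0: output 1 ✓
  G1 stuck-at-1: output 0 ✗
  G2 stuck-at-0: output 0 ✗
  G2 stuck-at-1: output 1 ✓
  G3 stuck-at-0: output 1 ✓
  G3 stuck-at-1: output 0 ✗
  G4 stuck-at-0: output 0 ✗
  G4 stuck-at-1: output 1 ✓
Consistent faults: {G1 stuck-at-0, G2 stuck-at-1, G3 stuck-at-0, G4 stuck-at-1} — 4 in all.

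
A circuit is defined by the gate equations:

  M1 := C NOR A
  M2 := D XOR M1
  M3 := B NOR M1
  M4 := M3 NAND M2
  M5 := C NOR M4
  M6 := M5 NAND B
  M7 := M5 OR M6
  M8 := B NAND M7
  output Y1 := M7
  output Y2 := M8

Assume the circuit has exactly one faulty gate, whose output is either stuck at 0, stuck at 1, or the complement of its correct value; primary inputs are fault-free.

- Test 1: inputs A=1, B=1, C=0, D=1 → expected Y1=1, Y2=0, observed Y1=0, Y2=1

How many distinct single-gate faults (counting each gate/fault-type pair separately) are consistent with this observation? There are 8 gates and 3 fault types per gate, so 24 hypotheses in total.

Fault-free: M1=0, M2=1, M3=0, M4=1, M5=0, M6=1, M7=1, M8=0 → Y1=1, Y2=0. Observed Y1=0, Y2=1.
  M1: none of the 3 fault types match ✗
  M2: none of the 3 fault types match ✗
  M3: none of the 3 fault types match ✗
  M4: none of the 3 fault types match ✗
  M5: none of the 3 fault types match ✗
  M6: stuck-at-0, inverted output ✓; others ✗
  M7: stuck-at-0, inverted output ✓; others ✗
  M8: none of the 3 fault types match ✗
Consistent faults: {M6 stuck-at-0, M6 inverted output, M7 stuck-at-0, M7 inverted output} — 4 in all.

4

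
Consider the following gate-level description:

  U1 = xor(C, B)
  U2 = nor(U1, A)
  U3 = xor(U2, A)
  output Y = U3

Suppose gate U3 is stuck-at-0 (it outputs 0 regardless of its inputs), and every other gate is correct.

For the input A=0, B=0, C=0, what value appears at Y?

Propagate with U3 forced: U1=0, U2=1, U3=0 [stuck-at-0].
So Y = 0. (Without the fault it would be 1.)

0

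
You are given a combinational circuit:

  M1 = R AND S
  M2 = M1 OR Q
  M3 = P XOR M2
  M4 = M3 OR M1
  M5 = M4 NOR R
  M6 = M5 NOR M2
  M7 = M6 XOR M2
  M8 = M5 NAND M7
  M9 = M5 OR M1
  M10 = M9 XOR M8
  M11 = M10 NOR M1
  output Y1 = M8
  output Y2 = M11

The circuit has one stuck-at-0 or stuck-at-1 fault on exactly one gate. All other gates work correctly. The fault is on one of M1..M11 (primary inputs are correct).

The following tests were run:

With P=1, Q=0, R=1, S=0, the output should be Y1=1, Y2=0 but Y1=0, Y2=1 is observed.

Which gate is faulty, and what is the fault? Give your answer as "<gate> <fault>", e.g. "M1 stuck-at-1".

Fault-free values for test 1 (P=1, Q=0, R=1, S=0): M1=0, M2=0, M3=1, M4=1, M5=0, M6=1, M7=1, M8=1, M9=0, M10=1, M11=0, giving Y1=1, Y2=0. Observed Y1=0, Y2=1.
Test 1: faults giving observed Y1=0, Y2=1 are {M8 stuck-at-0}.
Only M8 stuck-at-0 is consistent with every test.

M8 stuck-at-0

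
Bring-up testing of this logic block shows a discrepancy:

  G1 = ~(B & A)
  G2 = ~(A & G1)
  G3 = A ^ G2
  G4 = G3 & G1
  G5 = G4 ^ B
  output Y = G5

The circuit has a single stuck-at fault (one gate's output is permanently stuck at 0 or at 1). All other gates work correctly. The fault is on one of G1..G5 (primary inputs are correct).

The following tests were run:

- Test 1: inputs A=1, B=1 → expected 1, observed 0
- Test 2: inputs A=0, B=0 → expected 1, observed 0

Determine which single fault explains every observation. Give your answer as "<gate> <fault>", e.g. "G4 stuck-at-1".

G5 stuck-at-0

Fault-free values for test 1 (A=1, B=1): G1=0, G2=1, G3=0, G4=0, G5=1, giving Y=1. Observed 0.
Test 1: faults giving observed 0 are {G1 stuck-at-1, G4 stuck-at-1, G5 stuck-at-0}.
Test 2 (A=0, B=0): fault-free G1=1, G2=1, G3=1, G4=1, G5=1 → 1; observed 0. Eliminates G1 stuck-at-1, G4 stuck-at-1.
Only G5 stuck-at-0 is consistent with every test.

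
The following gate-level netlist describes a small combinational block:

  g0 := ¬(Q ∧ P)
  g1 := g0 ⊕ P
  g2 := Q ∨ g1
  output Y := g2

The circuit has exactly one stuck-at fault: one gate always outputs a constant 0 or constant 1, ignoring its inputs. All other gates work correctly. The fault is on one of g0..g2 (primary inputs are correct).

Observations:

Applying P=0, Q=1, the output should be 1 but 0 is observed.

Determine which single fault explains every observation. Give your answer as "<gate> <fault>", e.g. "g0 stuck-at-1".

Fault-free values for test 1 (P=0, Q=1): g0=1, g1=1, g2=1, giving Y=1. Observed 0.
Test 1: faults giving observed 0 are {g2 stuck-at-0}.
Only g2 stuck-at-0 is consistent with every test.

g2 stuck-at-0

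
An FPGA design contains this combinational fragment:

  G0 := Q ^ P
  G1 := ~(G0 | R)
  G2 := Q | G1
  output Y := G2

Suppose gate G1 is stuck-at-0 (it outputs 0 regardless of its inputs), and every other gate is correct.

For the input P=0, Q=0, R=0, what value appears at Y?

0

Propagate with G1 forced: G0=0, G1=0 [stuck-at-0], G2=0.
So Y = 0. (Without the fault it would be 1.)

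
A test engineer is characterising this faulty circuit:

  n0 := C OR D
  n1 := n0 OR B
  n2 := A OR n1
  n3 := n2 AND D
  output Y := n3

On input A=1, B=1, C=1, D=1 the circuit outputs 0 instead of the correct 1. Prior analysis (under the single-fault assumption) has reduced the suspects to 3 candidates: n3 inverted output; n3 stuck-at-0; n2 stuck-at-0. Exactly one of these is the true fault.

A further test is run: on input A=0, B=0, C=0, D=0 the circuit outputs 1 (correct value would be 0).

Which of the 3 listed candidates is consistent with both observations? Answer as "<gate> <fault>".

Evaluate each candidate on input A=0, B=0, C=0, D=0:
  n3 inverted output: n0=0, n1=0, n2=0, n3=1 [inverted output] → 1 — matches
  n3 stuck-at-0: n0=0, n1=0, n2=0, n3=0 [stuck-at-0] → 0 — eliminated
  n2 stuck-at-0: n0=0, n1=0, n2=0 [stuck-at-0], n3=0 → 0 — eliminated
Only n3 inverted output reproduces the observed 1.

n3 inverted output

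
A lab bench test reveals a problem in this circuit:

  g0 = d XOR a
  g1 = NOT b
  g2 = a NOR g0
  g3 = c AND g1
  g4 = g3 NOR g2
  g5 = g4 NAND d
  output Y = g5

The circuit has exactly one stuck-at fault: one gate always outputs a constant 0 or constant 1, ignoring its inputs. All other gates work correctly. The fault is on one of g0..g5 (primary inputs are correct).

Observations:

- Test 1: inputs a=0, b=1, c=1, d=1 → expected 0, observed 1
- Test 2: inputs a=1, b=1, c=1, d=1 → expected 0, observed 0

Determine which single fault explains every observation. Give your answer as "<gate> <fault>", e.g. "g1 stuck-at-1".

g0 stuck-at-0

Fault-free values for test 1 (a=0, b=1, c=1, d=1): g0=1, g1=0, g2=0, g3=0, g4=1, g5=0, giving Y=0. Observed 1.
Test 1: faults giving observed 1 are {g0 stuck-at-0, g1 stuck-at-1, g2 stuck-at-1, g3 stuck-at-1, g4 stuck-at-0, g5 stuck-at-1}.
Test 2 (a=1, b=1, c=1, d=1): fault-free g0=0, g1=0, g2=0, g3=0, g4=1, g5=0 → 0; observed 0. Eliminates g1 stuck-at-1, g2 stuck-at-1, g3 stuck-at-1, g4 stuck-at-0, g5 stuck-at-1.
Only g0 stuck-at-0 is consistent with every test.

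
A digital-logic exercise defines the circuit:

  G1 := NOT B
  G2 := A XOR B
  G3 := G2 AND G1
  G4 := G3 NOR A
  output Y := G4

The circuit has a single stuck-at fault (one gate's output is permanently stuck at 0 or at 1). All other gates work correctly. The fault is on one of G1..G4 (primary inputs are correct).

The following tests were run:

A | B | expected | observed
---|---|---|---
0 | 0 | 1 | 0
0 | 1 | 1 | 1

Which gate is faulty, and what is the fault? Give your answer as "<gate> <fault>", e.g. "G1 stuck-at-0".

Fault-free values for test 1 (A=0, B=0): G1=1, G2=0, G3=0, G4=1, giving Y=1. Observed 0.
Test 1: faults giving observed 0 are {G2 stuck-at-1, G3 stuck-at-1, G4 stuck-at-0}.
Test 2 (A=0, B=1): fault-free G1=0, G2=1, G3=0, G4=1 → 1; observed 1. Eliminates G3 stuck-at-1, G4 stuck-at-0.
Only G2 stuck-at-1 is consistent with every test.

G2 stuck-at-1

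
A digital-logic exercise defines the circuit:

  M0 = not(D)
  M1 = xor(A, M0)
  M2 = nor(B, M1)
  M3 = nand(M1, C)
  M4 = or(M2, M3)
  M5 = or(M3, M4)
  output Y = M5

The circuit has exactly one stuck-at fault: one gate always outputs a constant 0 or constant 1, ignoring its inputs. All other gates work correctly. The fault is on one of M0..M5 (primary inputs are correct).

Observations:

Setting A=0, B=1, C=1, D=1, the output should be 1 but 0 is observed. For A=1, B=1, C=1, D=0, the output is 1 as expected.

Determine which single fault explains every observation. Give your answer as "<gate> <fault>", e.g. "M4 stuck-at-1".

M0 stuck-at-1

Fault-free values for test 1 (A=0, B=1, C=1, D=1): M0=0, M1=0, M2=0, M3=1, M4=1, M5=1, giving Y=1. Observed 0.
Test 1: faults giving observed 0 are {M0 stuck-at-1, M1 stuck-at-1, M3 stuck-at-0, M5 stuck-at-0}.
Test 2 (A=1, B=1, C=1, D=0): fault-free M0=1, M1=0, M2=0, M3=1, M4=1, M5=1 → 1; observed 1. Eliminates M1 stuck-at-1, M3 stuck-at-0, M5 stuck-at-0.
Only M0 stuck-at-1 is consistent with every test.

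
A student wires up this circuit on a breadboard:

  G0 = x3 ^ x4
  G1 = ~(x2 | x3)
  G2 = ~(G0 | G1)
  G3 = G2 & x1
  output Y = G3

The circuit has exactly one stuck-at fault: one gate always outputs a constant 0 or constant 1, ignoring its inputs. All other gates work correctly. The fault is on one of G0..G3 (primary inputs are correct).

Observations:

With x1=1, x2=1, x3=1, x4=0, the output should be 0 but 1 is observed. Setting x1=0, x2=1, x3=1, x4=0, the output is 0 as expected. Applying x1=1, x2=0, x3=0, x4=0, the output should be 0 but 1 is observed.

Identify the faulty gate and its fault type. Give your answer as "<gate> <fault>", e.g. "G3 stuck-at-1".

G2 stuck-at-1

Fault-free values for test 1 (x1=1, x2=1, x3=1, x4=0): G0=1, G1=0, G2=0, G3=0, giving Y=0. Observed 1.
Test 1: faults giving observed 1 are {G0 stuck-at-0, G2 stuck-at-1, G3 stuck-at-1}.
Test 2 (x1=0, x2=1, x3=1, x4=0): fault-free G0=1, G1=0, G2=0, G3=0 → 0; observed 0. Eliminates G3 stuck-at-1.
Test 3 (x1=1, x2=0, x3=0, x4=0): fault-free G0=0, G1=1, G2=0, G3=0 → 0; observed 1. Eliminates G0 stuck-at-0.
Only G2 stuck-at-1 is consistent with every test.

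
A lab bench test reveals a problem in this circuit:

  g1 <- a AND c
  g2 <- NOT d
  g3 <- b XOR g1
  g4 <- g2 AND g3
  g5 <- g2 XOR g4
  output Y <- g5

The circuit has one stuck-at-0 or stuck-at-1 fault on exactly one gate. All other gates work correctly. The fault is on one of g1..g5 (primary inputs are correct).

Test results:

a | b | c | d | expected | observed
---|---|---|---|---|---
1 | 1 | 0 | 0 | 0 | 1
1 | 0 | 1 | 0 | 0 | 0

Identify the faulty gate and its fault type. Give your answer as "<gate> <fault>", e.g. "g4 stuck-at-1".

Fault-free values for test 1 (a=1, b=1, c=0, d=0): g1=0, g2=1, g3=1, g4=1, g5=0, giving Y=0. Observed 1.
Test 1: faults giving observed 1 are {g1 stuck-at-1, g3 stuck-at-0, g4 stuck-at-0, g5 stuck-at-1}.
Test 2 (a=1, b=0, c=1, d=0): fault-free g1=1, g2=1, g3=1, g4=1, g5=0 → 0; observed 0. Eliminates g3 stuck-at-0, g4 stuck-at-0, g5 stuck-at-1.
Only g1 stuck-at-1 is consistent with every test.

g1 stuck-at-1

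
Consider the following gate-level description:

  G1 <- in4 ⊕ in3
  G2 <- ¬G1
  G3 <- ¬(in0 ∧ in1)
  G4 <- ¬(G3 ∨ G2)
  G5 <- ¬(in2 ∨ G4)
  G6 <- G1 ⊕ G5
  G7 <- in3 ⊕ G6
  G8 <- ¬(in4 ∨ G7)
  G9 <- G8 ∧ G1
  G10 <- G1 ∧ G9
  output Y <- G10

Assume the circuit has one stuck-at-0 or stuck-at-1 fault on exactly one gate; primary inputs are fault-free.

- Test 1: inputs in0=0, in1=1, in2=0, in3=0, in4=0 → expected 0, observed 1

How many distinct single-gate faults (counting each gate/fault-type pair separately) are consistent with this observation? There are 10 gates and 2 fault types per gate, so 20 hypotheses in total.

2

Fault-free: G1=0, G2=1, G3=1, G4=0, G5=1, G6=1, G7=1, G8=0, G9=0, G10=0 → 0. Observed 1.
  G1: stuck-at-1 ✓; others ✗
  G2: none of the 2 fault types match ✗
  G3: none of the 2 fault types match ✗
  G4: none of the 2 fault types match ✗
  G5: none of the 2 fault types match ✗
  G6: none of the 2 fault types match ✗
  G7: none of the 2 fault types match ✗
  G8: none of the 2 fault types match ✗
  G9: none of the 2 fault types match ✗
  G10: stuck-at-1 ✓; others ✗
Consistent faults: {G1 stuck-at-1, G10 stuck-at-1} — 2 in all.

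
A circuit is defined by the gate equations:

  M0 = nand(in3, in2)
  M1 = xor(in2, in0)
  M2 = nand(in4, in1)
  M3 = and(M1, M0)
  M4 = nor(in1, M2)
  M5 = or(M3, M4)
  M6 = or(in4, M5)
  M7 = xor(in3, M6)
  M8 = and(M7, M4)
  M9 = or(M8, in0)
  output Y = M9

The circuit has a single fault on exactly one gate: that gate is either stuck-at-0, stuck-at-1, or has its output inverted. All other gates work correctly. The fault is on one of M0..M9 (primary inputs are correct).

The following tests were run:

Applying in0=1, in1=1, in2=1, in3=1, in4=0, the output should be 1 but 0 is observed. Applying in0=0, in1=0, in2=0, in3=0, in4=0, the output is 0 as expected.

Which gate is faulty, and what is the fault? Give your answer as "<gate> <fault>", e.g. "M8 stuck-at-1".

Fault-free values for test 1 (in0=1, in1=1, in2=1, in3=1, in4=0): M0=0, M1=0, M2=1, M3=0, M4=0, M5=0, M6=0, M7=1, M8=0, M9=1, giving Y=1. Observed 0.
Test 1: faults giving observed 0 are {M9 stuck-at-0, M9 inverted output}.
Test 2 (in0=0, in1=0, in2=0, in3=0, in4=0): fault-free M0=1, M1=0, M2=1, M3=0, M4=0, M5=0, M6=0, M7=0, M8=0, M9=0 → 0; observed 0. Eliminates M9 inverted output.
Only M9 stuck-at-0 is consistent with every test.

M9 stuck-at-0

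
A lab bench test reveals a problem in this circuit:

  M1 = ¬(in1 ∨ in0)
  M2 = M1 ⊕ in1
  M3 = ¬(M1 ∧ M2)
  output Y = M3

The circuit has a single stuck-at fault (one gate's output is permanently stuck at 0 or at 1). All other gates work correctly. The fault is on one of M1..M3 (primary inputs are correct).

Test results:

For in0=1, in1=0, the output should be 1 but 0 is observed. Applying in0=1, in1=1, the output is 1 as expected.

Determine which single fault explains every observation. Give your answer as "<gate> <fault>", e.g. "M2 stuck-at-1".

M1 stuck-at-1

Fault-free values for test 1 (in0=1, in1=0): M1=0, M2=0, M3=1, giving Y=1. Observed 0.
Test 1: faults giving observed 0 are {M1 stuck-at-1, M3 stuck-at-0}.
Test 2 (in0=1, in1=1): fault-free M1=0, M2=1, M3=1 → 1; observed 1. Eliminates M3 stuck-at-0.
Only M1 stuck-at-1 is consistent with every test.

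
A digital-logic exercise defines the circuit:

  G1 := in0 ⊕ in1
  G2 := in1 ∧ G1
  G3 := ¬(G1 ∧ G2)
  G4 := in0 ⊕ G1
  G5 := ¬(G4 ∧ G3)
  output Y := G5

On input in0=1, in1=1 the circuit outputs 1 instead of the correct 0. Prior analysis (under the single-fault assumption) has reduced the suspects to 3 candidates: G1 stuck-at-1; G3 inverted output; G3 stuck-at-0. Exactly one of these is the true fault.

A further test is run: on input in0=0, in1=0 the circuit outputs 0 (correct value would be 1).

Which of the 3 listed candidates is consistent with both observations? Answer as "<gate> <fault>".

G1 stuck-at-1

Evaluate each candidate on input in0=0, in1=0:
  G1 stuck-at-1: G1=1 [stuck-at-1], G2=0, G3=1, G4=1, G5=0 → 0 — matches
  G3 inverted output: G1=0, G2=0, G3=0 [inverted output], G4=0, G5=1 → 1 — eliminated
  G3 stuck-at-0: G1=0, G2=0, G3=0 [stuck-at-0], G4=0, G5=1 → 1 — eliminated
Only G1 stuck-at-1 reproduces the observed 0.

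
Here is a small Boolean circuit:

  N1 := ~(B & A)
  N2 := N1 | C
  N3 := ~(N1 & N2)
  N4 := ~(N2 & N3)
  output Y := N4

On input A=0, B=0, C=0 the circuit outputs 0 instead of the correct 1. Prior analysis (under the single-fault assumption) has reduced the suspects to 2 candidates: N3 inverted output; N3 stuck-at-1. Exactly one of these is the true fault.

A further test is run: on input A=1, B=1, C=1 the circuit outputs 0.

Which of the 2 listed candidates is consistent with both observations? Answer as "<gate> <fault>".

N3 stuck-at-1

Evaluate each candidate on input A=1, B=1, C=1:
  N3 inverted output: N1=0, N2=1, N3=0 [inverted output], N4=1 → 1 — eliminated
  N3 stuck-at-1: N1=0, N2=1, N3=1 [stuck-at-1], N4=0 → 0 — matches
Only N3 stuck-at-1 reproduces the observed 0.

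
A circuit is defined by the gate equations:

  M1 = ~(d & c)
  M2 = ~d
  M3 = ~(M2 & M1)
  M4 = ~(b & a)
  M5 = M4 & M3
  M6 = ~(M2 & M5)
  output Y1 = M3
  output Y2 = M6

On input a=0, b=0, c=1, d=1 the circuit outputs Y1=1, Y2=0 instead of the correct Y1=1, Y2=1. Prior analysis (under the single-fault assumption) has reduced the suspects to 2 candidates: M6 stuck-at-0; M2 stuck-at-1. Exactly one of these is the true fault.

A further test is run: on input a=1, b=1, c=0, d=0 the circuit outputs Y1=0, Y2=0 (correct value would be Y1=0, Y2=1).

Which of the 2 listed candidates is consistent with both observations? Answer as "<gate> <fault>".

Evaluate each candidate on input a=1, b=1, c=0, d=0:
  M6 stuck-at-0: M1=1, M2=1, M3=0, M4=0, M5=0, M6=0 [stuck-at-0] → Y1=0, Y2=0 — matches
  M2 stuck-at-1: M1=1, M2=1 [stuck-at-1], M3=0, M4=0, M5=0, M6=1 → Y1=0, Y2=1 — eliminated
Only M6 stuck-at-0 reproduces the observed Y1=0, Y2=0.

M6 stuck-at-0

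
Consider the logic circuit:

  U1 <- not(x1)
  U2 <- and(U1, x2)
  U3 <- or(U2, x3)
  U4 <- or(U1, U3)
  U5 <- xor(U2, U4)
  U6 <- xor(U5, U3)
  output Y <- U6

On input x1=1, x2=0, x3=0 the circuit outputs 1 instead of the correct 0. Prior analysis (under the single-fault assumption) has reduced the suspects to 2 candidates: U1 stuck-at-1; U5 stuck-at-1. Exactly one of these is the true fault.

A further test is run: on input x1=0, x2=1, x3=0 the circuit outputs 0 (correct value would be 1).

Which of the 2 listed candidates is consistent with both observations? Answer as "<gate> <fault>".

U5 stuck-at-1

Evaluate each candidate on input x1=0, x2=1, x3=0:
  U1 stuck-at-1: U1=1 [stuck-at-1], U2=1, U3=1, U4=1, U5=0, U6=1 → 1 — eliminated
  U5 stuck-at-1: U1=1, U2=1, U3=1, U4=1, U5=1 [stuck-at-1], U6=0 → 0 — matches
Only U5 stuck-at-1 reproduces the observed 0.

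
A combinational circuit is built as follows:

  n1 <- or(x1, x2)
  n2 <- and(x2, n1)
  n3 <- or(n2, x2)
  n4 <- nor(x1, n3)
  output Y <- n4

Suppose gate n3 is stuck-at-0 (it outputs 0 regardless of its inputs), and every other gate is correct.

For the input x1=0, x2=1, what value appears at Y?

Propagate with n3 forced: n1=1, n2=1, n3=0 [stuck-at-0], n4=1.
So Y = 1. (Without the fault it would be 0.)

1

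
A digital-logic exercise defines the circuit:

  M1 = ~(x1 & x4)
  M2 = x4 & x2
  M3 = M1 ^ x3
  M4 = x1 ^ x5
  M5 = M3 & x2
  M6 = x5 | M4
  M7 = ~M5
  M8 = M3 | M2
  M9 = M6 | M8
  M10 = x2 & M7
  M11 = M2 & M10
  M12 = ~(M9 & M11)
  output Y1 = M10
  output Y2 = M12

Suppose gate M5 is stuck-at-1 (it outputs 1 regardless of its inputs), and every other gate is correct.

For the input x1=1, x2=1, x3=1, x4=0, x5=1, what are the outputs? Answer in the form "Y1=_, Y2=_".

Y1=0, Y2=1

Propagate with M5 forced: M1=1, M2=0, M3=0, M4=0, M5=1 [stuck-at-1], M6=1, M7=0, M8=0, M9=1, M10=0, M11=0, M12=1.
So the outputs are Y1=0, Y2=1. (Without the fault they would be Y1=1, Y2=1.)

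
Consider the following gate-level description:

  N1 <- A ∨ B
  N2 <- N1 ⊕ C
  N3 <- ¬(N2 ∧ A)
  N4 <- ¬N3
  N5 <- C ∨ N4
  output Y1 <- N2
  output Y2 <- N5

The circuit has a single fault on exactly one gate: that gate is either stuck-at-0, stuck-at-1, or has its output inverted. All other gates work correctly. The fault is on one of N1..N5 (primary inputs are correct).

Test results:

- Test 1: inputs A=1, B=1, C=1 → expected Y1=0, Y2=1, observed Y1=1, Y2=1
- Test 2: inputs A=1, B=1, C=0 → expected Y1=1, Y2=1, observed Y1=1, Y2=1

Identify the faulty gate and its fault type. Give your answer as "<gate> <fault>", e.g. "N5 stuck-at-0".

Fault-free values for test 1 (A=1, B=1, C=1): N1=1, N2=0, N3=1, N4=0, N5=1, giving Y1=0, Y2=1. Observed Y1=1, Y2=1.
Test 1: faults giving observed Y1=1, Y2=1 are {N1 stuck-at-0, N1 inverted output, N2 stuck-at-1, N2 inverted output}.
Test 2 (A=1, B=1, C=0): fault-free N1=1, N2=1, N3=0, N4=1, N5=1 → Y1=1, Y2=1; observed Y1=1, Y2=1. Eliminates N1 stuck-at-0, N1 inverted output, N2 inverted output.
Only N2 stuck-at-1 is consistent with every test.

N2 stuck-at-1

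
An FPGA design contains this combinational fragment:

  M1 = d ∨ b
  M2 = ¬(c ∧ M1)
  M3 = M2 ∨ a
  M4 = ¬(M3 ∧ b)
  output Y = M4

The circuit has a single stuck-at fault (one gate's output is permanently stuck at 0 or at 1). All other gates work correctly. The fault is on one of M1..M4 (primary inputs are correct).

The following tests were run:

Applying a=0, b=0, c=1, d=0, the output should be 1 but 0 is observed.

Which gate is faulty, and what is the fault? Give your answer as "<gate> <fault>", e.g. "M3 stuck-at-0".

M4 stuck-at-0

Fault-free values for test 1 (a=0, b=0, c=1, d=0): M1=0, M2=1, M3=1, M4=1, giving Y=1. Observed 0.
Test 1: faults giving observed 0 are {M4 stuck-at-0}.
Only M4 stuck-at-0 is consistent with every test.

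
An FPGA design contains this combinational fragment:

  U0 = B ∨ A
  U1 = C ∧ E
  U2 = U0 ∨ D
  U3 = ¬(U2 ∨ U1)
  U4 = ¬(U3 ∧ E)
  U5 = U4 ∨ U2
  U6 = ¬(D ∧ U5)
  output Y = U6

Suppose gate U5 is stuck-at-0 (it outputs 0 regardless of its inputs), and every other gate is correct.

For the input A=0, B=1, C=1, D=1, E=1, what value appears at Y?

1

Propagate with U5 forced: U0=1, U1=1, U2=1, U3=0, U4=1, U5=0 [stuck-at-0], U6=1.
So Y = 1. (Without the fault it would be 0.)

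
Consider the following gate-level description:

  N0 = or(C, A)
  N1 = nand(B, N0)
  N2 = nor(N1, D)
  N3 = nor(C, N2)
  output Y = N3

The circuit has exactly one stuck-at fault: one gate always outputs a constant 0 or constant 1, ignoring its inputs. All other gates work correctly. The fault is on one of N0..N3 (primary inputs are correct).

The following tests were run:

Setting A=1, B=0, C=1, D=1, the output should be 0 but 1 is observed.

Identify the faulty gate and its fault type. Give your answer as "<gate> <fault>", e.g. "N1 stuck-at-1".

Fault-free values for test 1 (A=1, B=0, C=1, D=1): N0=1, N1=1, N2=0, N3=0, giving Y=0. Observed 1.
Test 1: faults giving observed 1 are {N3 stuck-at-1}.
Only N3 stuck-at-1 is consistent with every test.

N3 stuck-at-1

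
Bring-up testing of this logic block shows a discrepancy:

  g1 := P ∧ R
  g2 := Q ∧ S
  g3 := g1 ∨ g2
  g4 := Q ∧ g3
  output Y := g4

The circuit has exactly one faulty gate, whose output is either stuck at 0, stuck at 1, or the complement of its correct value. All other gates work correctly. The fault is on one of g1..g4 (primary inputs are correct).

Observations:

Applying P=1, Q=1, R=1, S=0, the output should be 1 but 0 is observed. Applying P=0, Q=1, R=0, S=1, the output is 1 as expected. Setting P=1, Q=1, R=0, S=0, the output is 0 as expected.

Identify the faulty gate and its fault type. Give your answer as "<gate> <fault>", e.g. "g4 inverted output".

g1 stuck-at-0

Fault-free values for test 1 (P=1, Q=1, R=1, S=0): g1=1, g2=0, g3=1, g4=1, giving Y=1. Observed 0.
Test 1: faults giving observed 0 are {g1 stuck-at-0, g1 inverted output, g3 stuck-at-0, g3 inverted output, g4 stuck-at-0, g4 inverted output}.
Test 2 (P=0, Q=1, R=0, S=1): fault-free g1=0, g2=1, g3=1, g4=1 → 1; observed 1. Eliminates g3 stuck-at-0, g3 inverted output, g4 stuck-at-0, g4 inverted output.
Test 3 (P=1, Q=1, R=0, S=0): fault-free g1=0, g2=0, g3=0, g4=0 → 0; observed 0. Eliminates g1 inverted output.
Only g1 stuck-at-0 is consistent with every test.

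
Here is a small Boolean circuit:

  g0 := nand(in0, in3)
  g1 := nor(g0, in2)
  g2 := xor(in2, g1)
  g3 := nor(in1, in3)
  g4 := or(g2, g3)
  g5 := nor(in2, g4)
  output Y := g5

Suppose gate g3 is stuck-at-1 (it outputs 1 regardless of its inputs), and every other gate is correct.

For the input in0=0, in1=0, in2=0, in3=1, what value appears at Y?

Propagate with g3 forced: g0=1, g1=0, g2=0, g3=1 [stuck-at-1], g4=1, g5=0.
So Y = 0. (Without the fault it would be 1.)

0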